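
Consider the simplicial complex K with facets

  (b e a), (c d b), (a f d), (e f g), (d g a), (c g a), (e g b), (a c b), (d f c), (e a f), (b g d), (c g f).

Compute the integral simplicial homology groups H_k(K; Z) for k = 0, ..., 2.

H_0 = Z,  H_1 = Z_2,  H_2 = 0.

Fix the vertex order a < b < c < d < e < f < g and write every simplex with vertices in increasing order. Then dim K = 2 and the simplices of K are:

  0-simplices (7): a, b, c, d, e, f, g
  1-simplices (18): ab, ac, ad, ae, af, ag, bc, bd, be, bg, cd, cf, cg, df, dg, ef, eg, fg
  2-simplices (12): abc, abe, acg, adf, adg, aef, bcd, bdg, beg, cdf, cfg, efg

so the chain groups are C_0 ≅ Z^7, C_1 ≅ Z^18, C_2 ≅ Z^12.

∂_1: C_1 → C_0 maps an edge to its endpoints' difference, ∂[p,q] = q − p. For instance
  ∂bd = d − b.
As a 7×18 matrix over Z this has rank 6, with invariant factors (1,1,1,1,1,1).

∂_2: C_2 → C_1 sends each 2-simplex [p,q,r] to [q,r] − [p,r] + [p,q]. For instance
  ∂efg = fg − eg + ef,
  ∂bcd = cd − bd + bc.
The 18×12 boundary matrix has rank 12 and Smith normal form diag(1,1,1,1,1,1,1,1,1,1,1,2).

From H_k ≅ ker(∂_k) / im(∂_{k+1}) we obtain:

  H_0: rank C_0 − rank ∂_1 = 7 − 6 = 1, and the invariant factors of ∂_1 are all 1, so H_0 = Z.
  H_1: rank ker ∂_1 − rank ∂_2 = (18 − 6) − 12 = 0, and ∂_2 has invariant factor 2 > 1, so H_1 = Z_2.
  H_2: rank ker ∂_2 − rank ∂_3 = (12 − 12) − 0 = 0, and there is no ∂_3, so H_2 = 0.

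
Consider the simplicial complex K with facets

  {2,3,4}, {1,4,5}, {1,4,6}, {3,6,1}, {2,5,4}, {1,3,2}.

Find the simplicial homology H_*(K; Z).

Order the vertices as 1 < 2 < 3 < 4 < 5 < 6. Listing each simplex with vertices in this order, K has dimension 2 with simplices:

  0-simplices (6): [1], [2], [3], [4], [5], [6]
  1-simplices (12): [1,2], [1,3], [1,4], [1,5], [1,6], [2,3], [2,4], [2,5], [3,4], [3,6], [4,5], [4,6]
  2-simplices (6): [1,2,3], [1,3,6], [1,4,5], [1,4,6], [2,3,4], [2,4,5]

giving chain groups C_0 ≅ Z^6, C_1 ≅ Z^12, C_2 ≅ Z^6.

∂_1: C_1 → C_0 is given by ∂[p,q] = [q] − [p].
This gives a 6×12 integer matrix of rank 5; reducing to Smith normal form yields diagonal entries (1,1,1,1,1).

∂_2: C_2 → C_1 acts by ∂[p,q,r] = [q,r] − [p,r] + [p,q]. For instance
  ∂[1,2,3] = [2,3] − [1,3] + [1,2],
  ∂[1,3,6] = [3,6] − [1,6] + [1,3].
As a 12×6 matrix over Z this has rank 6, with invariant factors (1,1,1,1,1,1).

From H_k ≅ ker(∂_k) / im(∂_{k+1}) we obtain:

  H_0: rank C_0 − rank ∂_1 = 6 − 5 = 1, and the invariant factors of ∂_1 are all 1, so H_0 ≅ Z.
  H_1: rank ker ∂_1 − rank ∂_2 = (12 − 5) − 6 = 1, and the invariant factors of ∂_2 are all 1, so H_1 ≅ Z.
  H_2: rank ker ∂_2 − rank ∂_3 = (6 − 6) − 0 = 0, and there is no ∂_3, so H_2 ≅ 0.

(K is a triangulation of the cylinder S^1 x I.)

H_0 = Z,  H_1 = Z,  H_2 = 0.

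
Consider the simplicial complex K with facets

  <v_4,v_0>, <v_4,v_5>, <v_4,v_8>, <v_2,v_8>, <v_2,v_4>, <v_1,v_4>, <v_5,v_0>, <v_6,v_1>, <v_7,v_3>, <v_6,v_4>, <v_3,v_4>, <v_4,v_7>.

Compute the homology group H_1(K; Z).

We work with the vertex ordering v_0 < v_1 < v_2 < v_3 < v_4 < v_5 < v_6 < v_7 < v_8. The simplices of K, each written with vertices in increasing order, are:

  0-simplices (9): [v_0], [v_1], [v_2], [v_3], [v_4], [v_5], [v_6], [v_7], [v_8]
  1-simplices (12): [v_0,v_4], [v_0,v_5], [v_1,v_4], [v_1,v_6], [v_2,v_4], [v_2,v_8], [v_3,v_4], [v_3,v_7], [v_4,v_5], [v_4,v_6], [v_4,v_7], [v_4,v_8]

so the chain groups are C_0 ≅ Z^9, C_1 ≅ Z^12.

The boundary map ∂_1: C_1 → C_0 sends each edge [p,q] (with p < q) to q − p. For instance
  ∂[v_0,v_4] = [v_4] − [v_0].
As a 9×12 matrix over Z this has rank 8, with invariant factors (1,1,1,1,1,1,1,1).

From H_k ≅ ker(∂_k) / im(∂_{k+1}) we obtain:

  H_1: rank ker ∂_1 − rank ∂_2 = (12 − 8) − 0 = 4, and there is no ∂_2, so H_1 = Z^4.

H_1 ≅ Z^4.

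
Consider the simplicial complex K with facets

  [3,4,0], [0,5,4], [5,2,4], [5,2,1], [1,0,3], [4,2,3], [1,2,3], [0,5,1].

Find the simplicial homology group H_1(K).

H_1 = 0.

Take the total order 0 < 1 < 2 < 3 < 4 < 5 on the vertex set. Then K (dimension 2) consists of the simplices:

  0-simplices (6): [0], [1], [2], [3], [4], [5]
  1-simplices (12): [0,1], [0,3], [0,4], [0,5], [1,2], [1,3], [1,5], [2,3], [2,4], [2,5], [3,4], [4,5]
  2-simplices (8): [0,1,3], [0,1,5], [0,3,4], [0,4,5], [1,2,3], [1,2,5], [2,3,4], [2,4,5]

giving chain groups C_0 ≅ Z^6, C_1 ≅ Z^12, C_2 ≅ Z^8.

∂_1: C_1 → C_0 is given by ∂[p,q] = [q] − [p]. For instance
  ∂[0,3] = [3] − [0].
This gives a 6×12 integer matrix of rank 5; reducing to Smith normal form yields diagonal entries (1,1,1,1,1).

Boundary ∂_2: C_2 → C_1 maps a triangle to the signed sum of its edges. For instance
  ∂[0,3,4] = [3,4] − [0,4] + [0,3],
  ∂[0,4,5] = [4,5] − [0,5] + [0,4].
This gives a 12×8 integer matrix of rank 7; reducing to Smith normal form yields diagonal entries (1,1,1,1,1,1,1).

Reading off H_k = ker ∂_k / im ∂_{k+1}:

  H_1: rank ker ∂_1 − rank ∂_2 = (12 − 5) − 7 = 0, and the invariant factors of ∂_2 are all 1, so H_1 ≅ 0.

(K is a triangulation of the 2-sphere S^2.)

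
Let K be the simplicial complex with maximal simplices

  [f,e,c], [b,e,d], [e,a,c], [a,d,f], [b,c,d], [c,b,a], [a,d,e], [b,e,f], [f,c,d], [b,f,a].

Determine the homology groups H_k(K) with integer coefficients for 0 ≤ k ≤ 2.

We work with the vertex ordering a < b < c < d < e < f. The simplices of K, each written with vertices in increasing order, are:

  0-simplices (6): a, b, c, d, e, f
  1-simplices (15): ab, ac, ad, ae, af, bc, bd, be, bf, cd, ce, cf, de, df, ef
  2-simplices (10): abc, abf, ace, ade, adf, bcd, bde, bef, cdf, cef

giving chain groups C_0 ≅ Z^6, C_1 ≅ Z^15, C_2 ≅ Z^10.

∂_1: C_1 → C_0 is given by ∂[p,q] = [q] − [p]. For instance
  ∂cf = f − c.
As a 6×15 matrix over Z this has rank 5, with invariant factors (1,1,1,1,1).

The boundary map ∂_2: C_2 → C_1 maps a triangle to the signed sum of its edges. For instance
  ∂abc = bc − ac + ab,
  ∂ade = de − ae + ad.
The resulting 15×10 matrix has rank 10, and its Smith normal form has invariant factors (1,1,1,1,1,1,1,1,1,2).

From H_k ≅ ker(∂_k) / im(∂_{k+1}) we obtain:

  H_0: rank C_0 − rank ∂_1 = 6 − 5 = 1, and the invariant factors of ∂_1 are all 1, so H_0 = Z.
  H_1: rank ker ∂_1 − rank ∂_2 = (15 − 5) − 10 = 0, and ∂_2 has invariant factor 2 > 1, so H_1 = Z/2.
  H_2: rank ker ∂_2 − rank ∂_3 = (10 − 10) − 0 = 0, and there is no ∂_3, so H_2 = 0.

(K is a triangulation of the real projective plane RP^2.)

H_0 ≅ Z,  H_1 ≅ Z/2,  H_2 = 0.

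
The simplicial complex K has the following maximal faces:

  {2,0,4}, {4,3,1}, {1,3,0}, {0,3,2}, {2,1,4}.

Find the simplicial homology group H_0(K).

Take the total order 0 < 1 < 2 < 3 < 4 on the vertex set. Then K (dimension 2) consists of the simplices:

  0-simplices (5): [0], [1], [2], [3], [4]
  1-simplices (10): [0,1], [0,2], [0,3], [0,4], [1,2], [1,3], [1,4], [2,3], [2,4], [3,4]
  2-simplices (5): [0,1,3], [0,2,3], [0,2,4], [1,2,4], [1,3,4]

giving chain groups C_0 ≅ Z^5, C_1 ≅ Z^10, C_2 ≅ Z^5.

Boundary ∂_1: C_1 → C_0 maps an edge to its endpoints' difference, ∂[p,q] = q − p. For instance
  ∂[1,3] = [3] − [1].
The resulting 5×10 matrix has rank 4, and its Smith normal form has invariant factors (1,1,1,1).

Boundary ∂_2: C_2 → C_1 sends each 2-simplex [p,q,r] to [q,r] − [p,r] + [p,q]. For instance
  ∂[1,2,4] = [2,4] − [1,4] + [1,2],
  ∂[0,2,3] = [2,3] − [0,3] + [0,2].
This gives a 10×5 integer matrix of rank 5; reducing to Smith normal form yields diagonal entries (1,1,1,1,1).

From H_k ≅ ker(∂_k) / im(∂_{k+1}) we obtain:

  H_0: rank C_0 − rank ∂_1 = 5 − 4 = 1, and the invariant factors of ∂_1 are all 1, so H_0 ≅ Z.

H_0 = Z.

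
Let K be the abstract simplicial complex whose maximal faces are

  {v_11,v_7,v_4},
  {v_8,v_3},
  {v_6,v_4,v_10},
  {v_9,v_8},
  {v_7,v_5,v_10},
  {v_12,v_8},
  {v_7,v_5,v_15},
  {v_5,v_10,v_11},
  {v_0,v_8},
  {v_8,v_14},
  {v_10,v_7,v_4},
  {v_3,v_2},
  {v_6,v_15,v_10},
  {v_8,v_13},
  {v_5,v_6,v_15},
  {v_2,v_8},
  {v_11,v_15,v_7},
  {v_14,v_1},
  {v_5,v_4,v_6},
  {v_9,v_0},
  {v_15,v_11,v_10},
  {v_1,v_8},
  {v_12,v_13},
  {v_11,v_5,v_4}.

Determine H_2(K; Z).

Order the vertices as v_0 < v_1 < v_2 < v_3 < v_4 < v_5 < v_6 < v_7 < v_8 < v_9 < v_10 < v_11 < v_12 < v_13 < v_14 < v_15. Listing each simplex with vertices in this order, K has dimension 2 with simplices:

  0-simplices (16): [v_0], [v_1], [v_2], [v_3], [v_4], [v_5], [v_6], [v_7], [v_8], [v_9], [v_10], [v_11], [v_12], [v_13], [v_14], [v_15]
  1-simplices (30): (30 of them)
  2-simplices (12): (12 of them)

giving chain groups C_0 ≅ Z^16, C_1 ≅ Z^30, C_2 ≅ Z^12.

The boundary map ∂_1: C_1 → C_0 sends each edge [p,q] (with p < q) to q − p. For instance
  ∂[v_6,v_10] = [v_10] − [v_6].
The 16×30 boundary matrix has rank 14 and Smith normal form diag(1,1,1,1,1,1,1,1,1,1,1,1,1,1).

The boundary map ∂_2: C_2 → C_1 sends each 2-simplex [p,q,r] to [q,r] − [p,r] + [p,q]. For instance
  ∂[v_4,v_5,v_6] = [v_5,v_6] − [v_4,v_6] + [v_4,v_5],
  ∂[v_4,v_7,v_11] = [v_7,v_11] − [v_4,v_11] + [v_4,v_7].
The 30×12 boundary matrix has rank 12 and Smith normal form diag(1,1,1,1,1,1,1,1,1,1,1,2).

From H_k ≅ ker(∂_k) / im(∂_{k+1}) we obtain:

  H_2: rank ker ∂_2 − rank ∂_3 = (12 − 12) − 0 = 0, and there is no ∂_3, so H_2 ≅ 0.

(K is a triangulation of the disjoint union of the real projective plane RP^2 and a wedge of 4 circles.)

H_2 = 0.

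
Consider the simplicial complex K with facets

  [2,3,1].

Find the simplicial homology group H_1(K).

H_1 = 0.

Order the vertices as 1 < 2 < 3. Listing each simplex with vertices in this order, K has dimension 2 with simplices:

  0-simplices (3): [1], [2], [3]
  1-simplices (3): [1,2], [1,3], [2,3]
  2-simplices (1): [1,2,3]

giving chain groups C_0 ≅ Z^3, C_1 ≅ Z^3, C_2 ≅ Z^1.

∂_1: C_1 → C_0 is given by ∂[p,q] = [q] − [p].
The resulting 3×3 matrix has rank 2, and its Smith normal form has invariant factors (1,1).

The boundary map ∂_2: C_2 → C_1 sends each 2-simplex [p,q,r] to [q,r] − [p,r] + [p,q]. For instance
  ∂[1,2,3] = [2,3] − [1,3] + [1,2].
This gives a 3×1 integer matrix of rank 1; reducing to Smith normal form yields diagonal entries (1).

From H_k ≅ ker(∂_k) / im(∂_{k+1}) we obtain:

  H_1: rank ker ∂_1 − rank ∂_2 = (3 − 2) − 1 = 0, and the invariant factors of ∂_2 are all 1, so H_1 = 0.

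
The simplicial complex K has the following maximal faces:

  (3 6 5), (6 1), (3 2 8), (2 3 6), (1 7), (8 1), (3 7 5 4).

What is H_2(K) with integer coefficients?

Take the total order 1 < 2 < 3 < 4 < 5 < 6 < 7 < 8 on the vertex set. Then K (dimension 3) consists of the simplices:

  0-simplices (8): [1], [2], [3], [4], [5], [6], [7], [8]
  1-simplices (15): [1,6], [1,7], [1,8], [2,3], [2,6], [2,8], [3,4], [3,5], [3,6], [3,7], [3,8], [4,5], [4,7], [5,6], [5,7]
  2-simplices (7): [2,3,6], [2,3,8], [3,4,5], [3,4,7], [3,5,6], [3,5,7], [4,5,7]
  3-simplices (1): [3,4,5,7]

Hence C_0 ≅ Z^8, C_1 ≅ Z^15, C_2 ≅ Z^7, C_3 ≅ Z^1.

∂_1: C_1 → C_0 is given by ∂[p,q] = [q] − [p]. For instance
  ∂[1,8] = [8] − [1].
The 8×15 boundary matrix has rank 7 and Smith normal form diag(1,1,1,1,1,1,1).

Boundary ∂_2: C_2 → C_1 sends each 2-simplex [p,q,r] to [q,r] − [p,r] + [p,q]. For instance
  ∂[2,3,6] = [3,6] − [2,6] + [2,3],
  ∂[3,5,7] = [5,7] − [3,7] + [3,5].
As a 15×7 matrix over Z this has rank 6, with invariant factors (1,1,1,1,1,1).

Boundary ∂_3: C_3 → C_2 sends each 3-simplex σ to the alternating sum Σ_i (−1)^i (σ with its i-th vertex removed). For instance
  ∂[3,4,5,7] = [4,5,7] − [3,5,7] + [3,4,7] − [3,4,5].
As a 7×1 matrix over Z this has rank 1, with invariant factors (1).

Now H_k = ker ∂_k / im ∂_{k+1}, so:

  H_2: rank ker ∂_2 − rank ∂_3 = (7 − 6) − 1 = 0, and the invariant factors of ∂_3 are all 1, so H_2 = 0.

H_2 = 0.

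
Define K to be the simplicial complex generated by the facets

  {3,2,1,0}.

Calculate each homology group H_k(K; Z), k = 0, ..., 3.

H_0 = Z,  H_1 = 0,  H_2 = 0,  H_3 = 0.

We work with the vertex ordering 0 < 1 < 2 < 3. The simplices of K, each written with vertices in increasing order, are:

  0-simplices (4): [0], [1], [2], [3]
  1-simplices (6): [0,1], [0,2], [0,3], [1,2], [1,3], [2,3]
  2-simplices (4): [0,1,2], [0,1,3], [0,2,3], [1,2,3]
  3-simplices (1): [0,1,2,3]

giving chain groups C_0 ≅ Z^4, C_1 ≅ Z^6, C_2 ≅ Z^4, C_3 ≅ Z^1.

Boundary ∂_1: C_1 → C_0 maps an edge to its endpoints' difference, ∂[p,q] = q − p.
This gives a 4×6 integer matrix of rank 3; reducing to Smith normal form yields diagonal entries (1,1,1).

∂_2: C_2 → C_1 sends each 2-simplex [p,q,r] to [q,r] − [p,r] + [p,q]. For instance
  ∂[0,1,2] = [1,2] − [0,2] + [0,1],
  ∂[1,2,3] = [2,3] − [1,3] + [1,2].
This gives a 6×4 integer matrix of rank 3; reducing to Smith normal form yields diagonal entries (1,1,1).

Boundary ∂_3: C_3 → C_2 sends each 3-simplex σ to the alternating sum Σ_i (−1)^i (σ with its i-th vertex removed). For instance
  ∂[0,1,2,3] = [1,2,3] − [0,2,3] + [0,1,3] − [0,1,2].
The 4×1 boundary matrix has rank 1 and Smith normal form diag(1).

Reading off H_k = ker ∂_k / im ∂_{k+1}:

  H_0: rank C_0 − rank ∂_1 = 4 − 3 = 1, and the invariant factors of ∂_1 are all 1, so H_0 = Z.
  H_1: rank ker ∂_1 − rank ∂_2 = (6 − 3) − 3 = 0, and the invariant factors of ∂_2 are all 1, so H_1 = 0.
  H_2: rank ker ∂_2 − rank ∂_3 = (4 − 3) − 1 = 0, and the invariant factors of ∂_3 are all 1, so H_2 = 0.
  H_3: rank ker ∂_3 − rank ∂_4 = (1 − 1) − 0 = 0, and there is no ∂_4, so H_3 = 0.

(K is a triangulation of the 3-simplex.)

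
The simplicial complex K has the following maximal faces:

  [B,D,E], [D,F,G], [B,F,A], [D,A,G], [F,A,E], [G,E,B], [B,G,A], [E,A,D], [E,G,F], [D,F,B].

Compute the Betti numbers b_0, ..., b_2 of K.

b_0 = 1, b_1 = 0, b_2 = 0.

K has 6 vertices, 15 edges, 10 triangles.
rank ∂_0 = 0, rank ∂_1 = 5 ⇒ b_0 = 6 − 0 − 5 = 1; all invariant factors of ∂_1 are 1 so no torsion. So H_0 ≅ Z.
rank ∂_1 = 5, rank ∂_2 = 10 ⇒ b_1 = 15 − 5 − 10 = 0; ∂_2 has invariant factor(s) [2] giving torsion. So H_1 ≅ Z/2.
rank ∂_2 = 10, rank ∂_3 = 0 ⇒ b_2 = 10 − 10 − 0 = 0. So H_2 ≅ 0.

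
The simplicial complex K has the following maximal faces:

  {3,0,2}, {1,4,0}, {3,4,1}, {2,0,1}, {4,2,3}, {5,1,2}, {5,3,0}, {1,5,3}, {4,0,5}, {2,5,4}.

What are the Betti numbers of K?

b_0 = 1, b_1 = 0, b_2 = 0.

Take the total order 0 < 1 < 2 < 3 < 4 < 5 on the vertex set. Then K (dimension 2) consists of the simplices:

  0-simplices (6): [0], [1], [2], [3], [4], [5]
  1-simplices (15): [0,1], [0,2], [0,3], [0,4], [0,5], [1,2], [1,3], [1,4], [1,5], [2,3], [2,4], [2,5], [3,4], [3,5], [4,5]
  2-simplices (10): [0,1,2], [0,1,4], [0,2,3], [0,3,5], [0,4,5], [1,2,5], [1,3,4], [1,3,5], [2,3,4], [2,4,5]

Hence C_0 ≅ Z^6, C_1 ≅ Z^15, C_2 ≅ Z^10.

The boundary map ∂_1: C_1 → C_0 is given by ∂[p,q] = [q] − [p]. For instance
  ∂[3,4] = [4] − [3].
As a 6×15 matrix over Z this has rank 5, with invariant factors (1,1,1,1,1).

∂_2: C_2 → C_1 maps a triangle to the signed sum of its edges. For instance
  ∂[1,2,5] = [2,5] − [1,5] + [1,2],
  ∂[0,4,5] = [4,5] − [0,5] + [0,4].
The resulting 15×10 matrix has rank 10, and its Smith normal form has invariant factors (1,1,1,1,1,1,1,1,1,2).

From H_k ≅ ker(∂_k) / im(∂_{k+1}) we obtain:

  H_0: rank C_0 − rank ∂_1 = 6 − 5 = 1, and the invariant factors of ∂_1 are all 1, so H_0 = Z.
  H_1: rank ker ∂_1 − rank ∂_2 = (15 − 5) − 10 = 0, and ∂_2 has invariant factor 2 > 1, so H_1 = Z/2Z.
  H_2: rank ker ∂_2 − rank ∂_3 = (10 − 10) − 0 = 0, and there is no ∂_3, so H_2 = 0.

As a check, the Euler characteristic is 6 − 15 + 10 = 1, which agrees with 1 − 0 + 0 = 1.

Hence the Betti numbers are b_0 = 1, b_1 = 0, b_2 = 0.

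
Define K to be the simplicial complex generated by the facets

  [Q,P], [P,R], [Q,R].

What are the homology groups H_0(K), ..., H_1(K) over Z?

H_0 ≅ Z,  H_1 ≅ Z.

We work with the vertex ordering P < Q < R. The simplices of K, each written with vertices in increasing order, are:

  0-simplices (3): P, Q, R
  1-simplices (3): PQ, PR, QR

giving chain groups C_0 ≅ Z^3, C_1 ≅ Z^3.

The boundary map ∂_1: C_1 → C_0 sends each edge [p,q] (with p < q) to q − p. For instance
  ∂QR = R − Q.
This gives a 3×3 integer matrix of rank 2; reducing to Smith normal form yields diagonal entries (1,1).

Now H_k = ker ∂_k / im ∂_{k+1}, so:

  H_0: rank C_0 − rank ∂_1 = 3 − 2 = 1, and the invariant factors of ∂_1 are all 1, so H_0 ≅ Z.
  H_1: rank ker ∂_1 − rank ∂_2 = (3 − 2) − 0 = 1, and there is no ∂_2, so H_1 ≅ Z.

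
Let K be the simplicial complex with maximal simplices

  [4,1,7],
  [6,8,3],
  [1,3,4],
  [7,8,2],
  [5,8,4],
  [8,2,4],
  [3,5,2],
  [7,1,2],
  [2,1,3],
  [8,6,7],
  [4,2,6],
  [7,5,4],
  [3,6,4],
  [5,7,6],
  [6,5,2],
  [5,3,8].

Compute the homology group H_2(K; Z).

H_2 = Z.

K has 8 vertices, 24 edges, 16 triangles.
rank ∂_2 = 15, rank ∂_3 = 0 ⇒ b_2 = 16 − 15 − 0 = 1. So H_2 ≅ Z.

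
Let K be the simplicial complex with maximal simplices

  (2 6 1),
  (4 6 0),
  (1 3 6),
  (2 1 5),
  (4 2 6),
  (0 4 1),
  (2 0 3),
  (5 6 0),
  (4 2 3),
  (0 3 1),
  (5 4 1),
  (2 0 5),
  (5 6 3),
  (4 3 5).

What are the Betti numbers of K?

b_0 = 1, b_1 = 2, b_2 = 1.

Fix the vertex order 0 < 1 < 2 < 3 < 4 < 5 < 6 and write every simplex with vertices in increasing order. Then dim K = 2 and the simplices of K are:

  0-simplices (7): [0], [1], [2], [3], [4], [5], [6]
  1-simplices (21): [0,1], [0,2], [0,3], [0,4], [0,5], [0,6], [1,2], [1,3], [1,4], [1,5], [1,6], [2,3], [2,4], [2,5], [2,6], [3,4], [3,5], [3,6], [4,5], [4,6], [5,6]
  2-simplices (14): [0,1,3], [0,1,4], [0,2,3], [0,2,5], [0,4,6], [0,5,6], [1,2,5], [1,2,6], [1,3,6], [1,4,5], [2,3,4], [2,4,6], [3,4,5], [3,5,6]

so the chain groups are C_0 ≅ Z^7, C_1 ≅ Z^21, C_2 ≅ Z^14.

Boundary ∂_1: C_1 → C_0 sends each edge [p,q] (with p < q) to q − p. For instance
  ∂[1,5] = [5] − [1].
This gives a 7×21 integer matrix of rank 6; reducing to Smith normal form yields diagonal entries (1,1,1,1,1,1).

Boundary ∂_2: C_2 → C_1 maps a triangle to the signed sum of its edges. For instance
  ∂[0,5,6] = [5,6] − [0,6] + [0,5],
  ∂[1,4,5] = [4,5] − [1,5] + [1,4].
The 21×14 boundary matrix has rank 13 and Smith normal form diag(1,1,1,1,1,1,1,1,1,1,1,1,1).

Computing H_k = (kernel of ∂_k) / (image of ∂_{k+1}):

  H_0: rank C_0 − rank ∂_1 = 7 − 6 = 1, and the invariant factors of ∂_1 are all 1, so H_0 = Z.
  H_1: rank ker ∂_1 − rank ∂_2 = (21 − 6) − 13 = 2, and the invariant factors of ∂_2 are all 1, so H_1 = Z^2.
  H_2: rank ker ∂_2 − rank ∂_3 = (14 − 13) − 0 = 1, and there is no ∂_3, so H_2 = Z.

(K is a triangulation of the torus T^2.)

Hence the Betti numbers are b_0 = 1, b_1 = 2, b_2 = 1.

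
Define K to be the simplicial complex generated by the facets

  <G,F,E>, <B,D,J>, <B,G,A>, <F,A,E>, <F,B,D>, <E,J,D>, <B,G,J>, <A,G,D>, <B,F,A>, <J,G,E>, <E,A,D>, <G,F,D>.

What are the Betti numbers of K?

K has 7 vertices, 18 edges, 12 triangles.
rank ∂_0 = 0, rank ∂_1 = 6 ⇒ b_0 = 7 − 0 − 6 = 1; all invariant factors of ∂_1 are 1 so no torsion. So H_0 = Z.
rank ∂_1 = 6, rank ∂_2 = 12 ⇒ b_1 = 18 − 6 − 12 = 0; ∂_2 has invariant factor(s) [2] giving torsion. So H_1 = Z/2.
rank ∂_2 = 12, rank ∂_3 = 0 ⇒ b_2 = 12 − 12 − 0 = 0. So H_2 = 0.

b_0 = 1, b_1 = 0, b_2 = 0.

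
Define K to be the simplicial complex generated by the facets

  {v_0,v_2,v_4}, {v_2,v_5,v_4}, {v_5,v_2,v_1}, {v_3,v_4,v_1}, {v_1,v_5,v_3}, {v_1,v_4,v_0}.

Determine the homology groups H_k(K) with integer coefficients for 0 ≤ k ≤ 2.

H_0 ≅ Z,  H_1 ≅ Z,  H_2 = 0.

Order the vertices as v_0 < v_1 < v_2 < v_3 < v_4 < v_5. Listing each simplex with vertices in this order, K has dimension 2 with simplices:

  0-simplices (6): [v_0], [v_1], [v_2], [v_3], [v_4], [v_5]
  1-simplices (12): [v_0,v_1], [v_0,v_2], [v_0,v_4], [v_1,v_2], [v_1,v_3], [v_1,v_4], [v_1,v_5], [v_2,v_4], [v_2,v_5], [v_3,v_4], [v_3,v_5], [v_4,v_5]
  2-simplices (6): [v_0,v_1,v_4], [v_0,v_2,v_4], [v_1,v_2,v_5], [v_1,v_3,v_4], [v_1,v_3,v_5], [v_2,v_4,v_5]

giving chain groups C_0 ≅ Z^6, C_1 ≅ Z^12, C_2 ≅ Z^6.

∂_1: C_1 → C_0 sends each edge [p,q] (with p < q) to q − p. For instance
  ∂[v_4,v_5] = [v_5] − [v_4].
The 6×12 boundary matrix has rank 5 and Smith normal form diag(1,1,1,1,1).

Boundary ∂_2: C_2 → C_1 maps a triangle to the signed sum of its edges. For instance
  ∂[v_1,v_3,v_5] = [v_3,v_5] − [v_1,v_5] + [v_1,v_3],
  ∂[v_0,v_2,v_4] = [v_2,v_4] − [v_0,v_4] + [v_0,v_2].
The 12×6 boundary matrix has rank 6 and Smith normal form diag(1,1,1,1,1,1).

From H_k ≅ ker(∂_k) / im(∂_{k+1}) we obtain:

  H_0: rank C_0 − rank ∂_1 = 6 − 5 = 1, and the invariant factors of ∂_1 are all 1, so H_0 = Z.
  H_1: rank ker ∂_1 − rank ∂_2 = (12 − 5) − 6 = 1, and the invariant factors of ∂_2 are all 1, so H_1 = Z.
  H_2: rank ker ∂_2 − rank ∂_3 = (6 − 6) − 0 = 0, and there is no ∂_3, so H_2 = 0.

(K is a triangulation of the cylinder S^1 x I.)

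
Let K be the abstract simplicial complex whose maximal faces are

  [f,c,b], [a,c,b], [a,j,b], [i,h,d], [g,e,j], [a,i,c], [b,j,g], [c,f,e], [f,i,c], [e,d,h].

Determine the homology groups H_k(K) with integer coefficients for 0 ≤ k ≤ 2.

Take the total order a < b < c < d < e < f < g < h < i < j on the vertex set. Then K (dimension 2) consists of the simplices:

  0-simplices (10): a, b, c, d, e, f, g, h, i, j
  1-simplices (21): ab, ac, ai, aj, bc, bf, bg, bj, ce, cf, ci, de, dh, di, ef, eg, eh, ej, fi, gj, hi
  2-simplices (10): abc, abj, aci, bcf, bgj, cef, cfi, deh, dhi, egj

giving chain groups C_0 ≅ Z^10, C_1 ≅ Z^21, C_2 ≅ Z^10.

The boundary map ∂_1: C_1 → C_0 maps an edge to its endpoints' difference, ∂[p,q] = q − p.
The resulting 10×21 matrix has rank 9, and its Smith normal form has invariant factors (1,1,1,1,1,1,1,1,1).

∂_2: C_2 → C_1 acts by ∂[p,q,r] = [q,r] − [p,r] + [p,q]. For instance
  ∂dhi = hi − di + dh,
  ∂cfi = fi − ci + cf.
The resulting 21×10 matrix has rank 10, and its Smith normal form has invariant factors (1,1,1,1,1,1,1,1,1,1).

From H_k ≅ ker(∂_k) / im(∂_{k+1}) we obtain:

  H_0: rank C_0 − rank ∂_1 = 10 − 9 = 1, and the invariant factors of ∂_1 are all 1, so H_0 ≅ Z.
  H_1: rank ker ∂_1 − rank ∂_2 = (21 − 9) − 10 = 2, and the invariant factors of ∂_2 are all 1, so H_1 ≅ Z^2.
  H_2: rank ker ∂_2 − rank ∂_3 = (10 − 10) − 0 = 0, and there is no ∂_3, so H_2 ≅ 0.

H_0 ≅ Z,  H_1 ≅ Z^2,  H_2 = 0.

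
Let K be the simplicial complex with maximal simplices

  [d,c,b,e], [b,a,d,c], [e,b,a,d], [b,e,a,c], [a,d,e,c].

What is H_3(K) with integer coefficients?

H_3 = Z.

Order the vertices as a < b < c < d < e. Listing each simplex with vertices in this order, K has dimension 3 with simplices:

  0-simplices (5): a, b, c, d, e
  1-simplices (10): ab, ac, ad, ae, bc, bd, be, cd, ce, de
  2-simplices (10): abc, abd, abe, acd, ace, ade, bcd, bce, bde, cde
  3-simplices (5): abcd, abce, abde, acde, bcde

so the chain groups are C_0 ≅ Z^5, C_1 ≅ Z^10, C_2 ≅ Z^10, C_3 ≅ Z^5.

The boundary map ∂_1: C_1 → C_0 maps an edge to its endpoints' difference, ∂[p,q] = q − p.
This gives a 5×10 integer matrix of rank 4; reducing to Smith normal form yields diagonal entries (1,1,1,1).

∂_2: C_2 → C_1 maps a triangle to the signed sum of its edges. For instance
  ∂abc = bc − ac + ab,
  ∂abd = bd − ad + ab.
As a 10×10 matrix over Z this has rank 6, with invariant factors (1,1,1,1,1,1).

Boundary ∂_3: C_3 → C_2 sends each 3-simplex σ to the alternating sum Σ_i (−1)^i (σ with its i-th vertex removed). For instance
  ∂abcd = bcd − acd + abd − abc,
  ∂acde = cde − ade + ace − acd.
The 10×5 boundary matrix has rank 4 and Smith normal form diag(1,1,1,1).

Computing H_k = (kernel of ∂_k) / (image of ∂_{k+1}):

  H_3: rank ker ∂_3 − rank ∂_4 = (5 − 4) − 0 = 1, and there is no ∂_4, so H_3 ≅ Z.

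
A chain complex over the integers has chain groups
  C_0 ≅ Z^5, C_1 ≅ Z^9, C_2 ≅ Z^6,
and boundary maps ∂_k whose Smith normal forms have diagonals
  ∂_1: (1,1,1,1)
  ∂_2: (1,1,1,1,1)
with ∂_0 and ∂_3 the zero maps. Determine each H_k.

H_0 = Z,  H_1 = 0,  H_2 = Z.

H_0: b_0 = 5 − 0 − 4 = 1; torsion from ∂_1 factors > 1: none. So H_0 = Z.
H_1: b_1 = 9 − 4 − 5 = 0; torsion from ∂_2 factors > 1: none. So H_1 = 0.
H_2: b_2 = 6 − 5 − 0 = 1; torsion from ∂_3 factors > 1: none. So H_2 = Z.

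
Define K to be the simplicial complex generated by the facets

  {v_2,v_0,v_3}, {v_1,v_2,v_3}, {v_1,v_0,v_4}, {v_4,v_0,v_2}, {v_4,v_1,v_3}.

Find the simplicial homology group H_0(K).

Take the total order v_0 < v_1 < v_2 < v_3 < v_4 on the vertex set. Then K (dimension 2) consists of the simplices:

  0-simplices (5): [v_0], [v_1], [v_2], [v_3], [v_4]
  1-simplices (10): [v_0,v_1], [v_0,v_2], [v_0,v_3], [v_0,v_4], [v_1,v_2], [v_1,v_3], [v_1,v_4], [v_2,v_3], [v_2,v_4], [v_3,v_4]
  2-simplices (5): [v_0,v_1,v_4], [v_0,v_2,v_3], [v_0,v_2,v_4], [v_1,v_2,v_3], [v_1,v_3,v_4]

giving chain groups C_0 ≅ Z^5, C_1 ≅ Z^10, C_2 ≅ Z^5.

The boundary map ∂_1: C_1 → C_0 sends each edge [p,q] (with p < q) to q − p.
The 5×10 boundary matrix has rank 4 and Smith normal form diag(1,1,1,1).

The boundary map ∂_2: C_2 → C_1 maps a triangle to the signed sum of its edges. For instance
  ∂[v_0,v_1,v_4] = [v_1,v_4] − [v_0,v_4] + [v_0,v_1],
  ∂[v_0,v_2,v_4] = [v_2,v_4] − [v_0,v_4] + [v_0,v_2].
The resulting 10×5 matrix has rank 5, and its Smith normal form has invariant factors (1,1,1,1,1).

Reading off H_k = ker ∂_k / im ∂_{k+1}:

  H_0: rank C_0 − rank ∂_1 = 5 − 4 = 1, and the invariant factors of ∂_1 are all 1, so H_0 ≅ Z.

(K is a triangulation of the Möbius band.)

H_0 = Z.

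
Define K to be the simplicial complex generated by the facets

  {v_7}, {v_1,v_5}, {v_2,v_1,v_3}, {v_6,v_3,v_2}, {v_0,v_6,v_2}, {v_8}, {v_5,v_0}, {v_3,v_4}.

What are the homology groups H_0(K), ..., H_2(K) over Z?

Take the total order v_0 < v_1 < v_2 < v_3 < v_4 < v_5 < v_6 < v_7 < v_8 on the vertex set. Then K (dimension 2) consists of the simplices:

  0-simplices (9): [v_0], [v_1], [v_2], [v_3], [v_4], [v_5], [v_6], [v_7], [v_8]
  1-simplices (10): [v_0,v_2], [v_0,v_5], [v_0,v_6], [v_1,v_2], [v_1,v_3], [v_1,v_5], [v_2,v_3], [v_2,v_6], [v_3,v_4], [v_3,v_6]
  2-simplices (3): [v_0,v_2,v_6], [v_1,v_2,v_3], [v_2,v_3,v_6]

Hence C_0 ≅ Z^9, C_1 ≅ Z^10, C_2 ≅ Z^3.

The boundary map ∂_1: C_1 → C_0 is given by ∂[p,q] = [q] − [p].
This gives a 9×10 integer matrix of rank 6; reducing to Smith normal form yields diagonal entries (1,1,1,1,1,1).

The boundary map ∂_2: C_2 → C_1 maps a triangle to the signed sum of its edges. For instance
  ∂[v_0,v_2,v_6] = [v_2,v_6] − [v_0,v_6] + [v_0,v_2],
  ∂[v_2,v_3,v_6] = [v_3,v_6] − [v_2,v_6] + [v_2,v_3].
This gives a 10×3 integer matrix of rank 3; reducing to Smith normal form yields diagonal entries (1,1,1).

Now H_k = ker ∂_k / im ∂_{k+1}, so:

  H_0: rank C_0 − rank ∂_1 = 9 − 6 = 3, and the invariant factors of ∂_1 are all 1, so H_0 = Z^3.
  H_1: rank ker ∂_1 − rank ∂_2 = (10 − 6) − 3 = 1, and the invariant factors of ∂_2 are all 1, so H_1 = Z.
  H_2: rank ker ∂_2 − rank ∂_3 = (3 − 3) − 0 = 0, and there is no ∂_3, so H_2 = 0.

H_0 ≅ Z^3,  H_1 ≅ Z,  H_2 = 0.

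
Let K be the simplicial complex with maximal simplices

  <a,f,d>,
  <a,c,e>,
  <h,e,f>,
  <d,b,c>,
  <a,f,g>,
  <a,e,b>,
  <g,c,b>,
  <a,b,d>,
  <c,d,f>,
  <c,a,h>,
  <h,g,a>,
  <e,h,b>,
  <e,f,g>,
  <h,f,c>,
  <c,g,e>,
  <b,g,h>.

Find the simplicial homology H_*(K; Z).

We work with the vertex ordering a < b < c < d < e < f < g < h. The simplices of K, each written with vertices in increasing order, are:

  0-simplices (8): a, b, c, d, e, f, g, h
  1-simplices (24): ab, ac, ad, ae, af, ag, ah, bc, bd, be, bg, bh, cd, ce, cf, cg, ch, df, ef, eg, eh, fg, fh, gh
  2-simplices (16): abd, abe, ace, ach, adf, afg, agh, bcd, bcg, beh, bgh, cdf, ceg, cfh, efg, efh

giving chain groups C_0 ≅ Z^8, C_1 ≅ Z^24, C_2 ≅ Z^16.

∂_1: C_1 → C_0 is given by ∂[p,q] = [q] − [p].
This gives a 8×24 integer matrix of rank 7; reducing to Smith normal form yields diagonal entries (1,1,1,1,1,1,1).

The boundary map ∂_2: C_2 → C_1 acts by ∂[p,q,r] = [q,r] − [p,r] + [p,q]. For instance
  ∂abe = be − ae + ab,
  ∂ach = ch − ah + ac.
The 24×16 boundary matrix has rank 15 and Smith normal form diag(1,1,1,1,1,1,1,1,1,1,1,1,1,1,1).

Now H_k = ker ∂_k / im ∂_{k+1}, so:

  H_0: rank C_0 − rank ∂_1 = 8 − 7 = 1, and the invariant factors of ∂_1 are all 1, so H_0 = Z.
  H_1: rank ker ∂_1 − rank ∂_2 = (24 − 7) − 15 = 2, and the invariant factors of ∂_2 are all 1, so H_1 = Z^2.
  H_2: rank ker ∂_2 − rank ∂_3 = (16 − 15) − 0 = 1, and there is no ∂_3, so H_2 = Z.

As a check, the Euler characteristic is 8 − 24 + 16 = 0, which agrees with 1 − 2 + 1 = 0.
(K is a triangulation of the torus T^2.)

H_0 ≅ Z,  H_1 ≅ Z^2,  H_2 ≅ Z.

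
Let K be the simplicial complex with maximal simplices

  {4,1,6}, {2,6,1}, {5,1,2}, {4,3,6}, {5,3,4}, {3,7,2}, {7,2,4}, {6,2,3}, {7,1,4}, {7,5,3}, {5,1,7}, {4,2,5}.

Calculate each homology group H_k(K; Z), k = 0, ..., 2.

H_0 = Z,  H_1 = Z_2,  H_2 = 0.

Take the total order 1 < 2 < 3 < 4 < 5 < 6 < 7 on the vertex set. Then K (dimension 2) consists of the simplices:

  0-simplices (7): [1], [2], [3], [4], [5], [6], [7]
  1-simplices (18): [1,2], [1,4], [1,5], [1,6], [1,7], [2,3], [2,4], [2,5], [2,6], [2,7], [3,4], [3,5], [3,6], [3,7], [4,5], [4,6], [4,7], [5,7]
  2-simplices (12): [1,2,5], [1,2,6], [1,4,6], [1,4,7], [1,5,7], [2,3,6], [2,3,7], [2,4,5], [2,4,7], [3,4,5], [3,4,6], [3,5,7]

Hence C_0 ≅ Z^7, C_1 ≅ Z^18, C_2 ≅ Z^12.

∂_1: C_1 → C_0 sends each edge [p,q] (with p < q) to q − p.
The 7×18 boundary matrix has rank 6 and Smith normal form diag(1,1,1,1,1,1).

The boundary map ∂_2: C_2 → C_1 maps a triangle to the signed sum of its edges. For instance
  ∂[2,3,6] = [3,6] − [2,6] + [2,3],
  ∂[2,4,5] = [4,5] − [2,5] + [2,4].
The 18×12 boundary matrix has rank 12 and Smith normal form diag(1,1,1,1,1,1,1,1,1,1,1,2).

Now H_k = ker ∂_k / im ∂_{k+1}, so:

  H_0: rank C_0 − rank ∂_1 = 7 − 6 = 1, and the invariant factors of ∂_1 are all 1, so H_0 ≅ Z.
  H_1: rank ker ∂_1 − rank ∂_2 = (18 − 6) − 12 = 0, and ∂_2 has invariant factor 2 > 1, so H_1 ≅ Z_2.
  H_2: rank ker ∂_2 − rank ∂_3 = (12 − 12) − 0 = 0, and there is no ∂_3, so H_2 ≅ 0.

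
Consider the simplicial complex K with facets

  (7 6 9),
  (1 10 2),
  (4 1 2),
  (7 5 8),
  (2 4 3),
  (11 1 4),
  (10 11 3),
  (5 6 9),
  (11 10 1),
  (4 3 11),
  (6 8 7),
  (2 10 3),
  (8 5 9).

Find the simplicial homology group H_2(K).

We work with the vertex ordering 1 < 2 < 3 < 4 < 5 < 6 < 7 < 8 < 9 < 10 < 11. The simplices of K, each written with vertices in increasing order, are:

  0-simplices (11): [1], [2], [3], [4], [5], [6], [7], [8], [9], [10], [11]
  1-simplices (22): [1,2], [1,4], [1,10], [1,11], [2,3], [2,4], [2,10], [3,4], [3,10], [3,11], [4,11], [5,6], [5,7], [5,8], [5,9], [6,7], [6,8], [6,9], [7,8], [7,9], [8,9], [10,11]
  2-simplices (13): [1,2,4], [1,2,10], [1,4,11], [1,10,11], [2,3,4], [2,3,10], [3,4,11], [3,10,11], [5,6,9], [5,7,8], [5,8,9], [6,7,8], [6,7,9]

giving chain groups C_0 ≅ Z^11, C_1 ≅ Z^22, C_2 ≅ Z^13.

∂_1: C_1 → C_0 sends each edge [p,q] (with p < q) to q − p.
The 11×22 boundary matrix has rank 9 and Smith normal form diag(1,1,1,1,1,1,1,1,1).

∂_2: C_2 → C_1 sends each 2-simplex [p,q,r] to [q,r] − [p,r] + [p,q]. For instance
  ∂[1,2,4] = [2,4] − [1,4] + [1,2],
  ∂[2,3,4] = [3,4] − [2,4] + [2,3].
The 22×13 boundary matrix has rank 12 and Smith normal form diag(1,1,1,1,1,1,1,1,1,1,1,1).

Now H_k = ker ∂_k / im ∂_{k+1}, so:

  H_2: rank ker ∂_2 − rank ∂_3 = (13 − 12) − 0 = 1, and there is no ∂_3, so H_2 = Z.

H_2 ≅ Z.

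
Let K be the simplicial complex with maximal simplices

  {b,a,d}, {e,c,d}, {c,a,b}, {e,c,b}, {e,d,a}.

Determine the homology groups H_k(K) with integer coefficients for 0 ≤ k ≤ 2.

H_0 ≅ Z,  H_1 ≅ Z,  H_2 = 0.

K has 5 vertices, 10 edges, 5 triangles.
rank ∂_0 = 0, rank ∂_1 = 4 ⇒ b_0 = 5 − 0 − 4 = 1; all invariant factors of ∂_1 are 1 so no torsion. So H_0 = Z.
rank ∂_1 = 4, rank ∂_2 = 5 ⇒ b_1 = 10 − 4 − 5 = 1; all invariant factors of ∂_2 are 1 so no torsion. So H_1 = Z.
rank ∂_2 = 5, rank ∂_3 = 0 ⇒ b_2 = 5 − 5 − 0 = 0. So H_2 = 0.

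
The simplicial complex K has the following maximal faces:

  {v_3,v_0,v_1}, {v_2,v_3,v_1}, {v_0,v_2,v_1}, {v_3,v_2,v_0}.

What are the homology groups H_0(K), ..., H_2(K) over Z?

Take the total order v_0 < v_1 < v_2 < v_3 on the vertex set. Then K (dimension 2) consists of the simplices:

  0-simplices (4): [v_0], [v_1], [v_2], [v_3]
  1-simplices (6): [v_0,v_1], [v_0,v_2], [v_0,v_3], [v_1,v_2], [v_1,v_3], [v_2,v_3]
  2-simplices (4): [v_0,v_1,v_2], [v_0,v_1,v_3], [v_0,v_2,v_3], [v_1,v_2,v_3]

Hence C_0 ≅ Z^4, C_1 ≅ Z^6, C_2 ≅ Z^4.

Boundary ∂_1: C_1 → C_0 maps an edge to its endpoints' difference, ∂[p,q] = q − p. For instance
  ∂[v_1,v_3] = [v_3] − [v_1].
The 4×6 boundary matrix has rank 3 and Smith normal form diag(1,1,1).

The boundary map ∂_2: C_2 → C_1 acts by ∂[p,q,r] = [q,r] − [p,r] + [p,q]. For instance
  ∂[v_1,v_2,v_3] = [v_2,v_3] − [v_1,v_3] + [v_1,v_2],
  ∂[v_0,v_2,v_3] = [v_2,v_3] − [v_0,v_3] + [v_0,v_2].
As a 6×4 matrix over Z this has rank 3, with invariant factors (1,1,1).

Reading off H_k = ker ∂_k / im ∂_{k+1}:

  H_0: rank C_0 − rank ∂_1 = 4 − 3 = 1, and the invariant factors of ∂_1 are all 1, so H_0 = Z.
  H_1: rank ker ∂_1 − rank ∂_2 = (6 − 3) − 3 = 0, and the invariant factors of ∂_2 are all 1, so H_1 = 0.
  H_2: rank ker ∂_2 − rank ∂_3 = (4 − 3) − 0 = 1, and there is no ∂_3, so H_2 = Z.

As a check, the Euler characteristic is 4 − 6 + 4 = 2, which agrees with 1 − 0 + 1 = 2.

H_0 = Z,  H_1 = 0,  H_2 = Z.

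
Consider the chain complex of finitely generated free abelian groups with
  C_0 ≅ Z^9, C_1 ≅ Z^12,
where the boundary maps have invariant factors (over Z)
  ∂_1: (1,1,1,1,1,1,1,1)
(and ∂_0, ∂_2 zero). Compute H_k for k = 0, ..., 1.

H_0 = Z,  H_1 = Z^4.

H_0: b_0 = 9 − 0 − 8 = 1; torsion from ∂_1 factors > 1: none. So H_0 = Z.
H_1: b_1 = 12 − 8 − 0 = 4; torsion from ∂_2 factors > 1: none. So H_1 = Z^4.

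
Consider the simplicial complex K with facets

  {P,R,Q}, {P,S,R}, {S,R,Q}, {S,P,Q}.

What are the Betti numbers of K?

b_0 = 1, b_1 = 0, b_2 = 1.

Order the vertices as P < Q < R < S. Listing each simplex with vertices in this order, K has dimension 2 with simplices:

  0-simplices (4): P, Q, R, S
  1-simplices (6): PQ, PR, PS, QR, QS, RS
  2-simplices (4): PQR, PQS, PRS, QRS

so the chain groups are C_0 ≅ Z^4, C_1 ≅ Z^6, C_2 ≅ Z^4.

∂_1: C_1 → C_0 sends each edge [p,q] (with p < q) to q − p. For instance
  ∂RS = S − R.
The resulting 4×6 matrix has rank 3, and its Smith normal form has invariant factors (1,1,1).

∂_2: C_2 → C_1 acts by ∂[p,q,r] = [q,r] − [p,r] + [p,q]. For instance
  ∂QRS = RS − QS + QR,
  ∂PQR = QR − PR + PQ.
The resulting 6×4 matrix has rank 3, and its Smith normal form has invariant factors (1,1,1).

Reading off H_k = ker ∂_k / im ∂_{k+1}:

  H_0: rank C_0 − rank ∂_1 = 4 − 3 = 1, and the invariant factors of ∂_1 are all 1, so H_0 = Z.
  H_1: rank ker ∂_1 − rank ∂_2 = (6 − 3) − 3 = 0, and the invariant factors of ∂_2 are all 1, so H_1 = 0.
  H_2: rank ker ∂_2 − rank ∂_3 = (4 − 3) − 0 = 1, and there is no ∂_3, so H_2 = Z.

Hence the Betti numbers are b_0 = 1, b_1 = 0, b_2 = 1.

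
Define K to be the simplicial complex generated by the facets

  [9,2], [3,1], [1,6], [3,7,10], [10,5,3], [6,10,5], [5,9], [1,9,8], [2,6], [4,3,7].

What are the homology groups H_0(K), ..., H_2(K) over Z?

H_0 = Z,  H_1 = Z^3,  H_2 = 0.

Take the total order 1 < 2 < 3 < 4 < 5 < 6 < 7 < 8 < 9 < 10 on the vertex set. Then K (dimension 2) consists of the simplices:

  0-simplices (10): [1], [2], [3], [4], [5], [6], [7], [8], [9], [10]
  1-simplices (17): [1,3], [1,6], [1,8], [1,9], [2,6], [2,9], [3,4], [3,5], [3,7], [3,10], [4,7], [5,6], [5,9], [5,10], [6,10], [7,10], [8,9]
  2-simplices (5): [1,8,9], [3,4,7], [3,5,10], [3,7,10], [5,6,10]

Hence C_0 ≅ Z^10, C_1 ≅ Z^17, C_2 ≅ Z^5.

Boundary ∂_1: C_1 → C_0 maps an edge to its endpoints' difference, ∂[p,q] = q − p. For instance
  ∂[1,6] = [6] − [1].
The resulting 10×17 matrix has rank 9, and its Smith normal form has invariant factors (1,1,1,1,1,1,1,1,1).

The boundary map ∂_2: C_2 → C_1 acts by ∂[p,q,r] = [q,r] − [p,r] + [p,q]. For instance
  ∂[1,8,9] = [8,9] − [1,9] + [1,8],
  ∂[3,5,10] = [5,10] − [3,10] + [3,5].
This gives a 17×5 integer matrix of rank 5; reducing to Smith normal form yields diagonal entries (1,1,1,1,1).

From H_k ≅ ker(∂_k) / im(∂_{k+1}) we obtain:

  H_0: rank C_0 − rank ∂_1 = 10 − 9 = 1, and the invariant factors of ∂_1 are all 1, so H_0 = Z.
  H_1: rank ker ∂_1 − rank ∂_2 = (17 − 9) − 5 = 3, and the invariant factors of ∂_2 are all 1, so H_1 = Z^3.
  H_2: rank ker ∂_2 − rank ∂_3 = (5 − 5) − 0 = 0, and there is no ∂_3, so H_2 = 0.

As a check, the Euler characteristic is 10 − 17 + 5 = -2, which agrees with 1 − 3 + 0 = -2.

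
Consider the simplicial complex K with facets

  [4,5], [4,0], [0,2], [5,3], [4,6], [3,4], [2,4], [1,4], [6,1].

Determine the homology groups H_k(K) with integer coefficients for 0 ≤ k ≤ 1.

K has 7 vertices, 9 edges.
rank ∂_0 = 0, rank ∂_1 = 6 ⇒ b_0 = 7 − 0 − 6 = 1; all invariant factors of ∂_1 are 1 so no torsion. So H_0 = Z.
rank ∂_1 = 6, rank ∂_2 = 0 ⇒ b_1 = 9 − 6 − 0 = 3. So H_1 = Z^3.

H_0 ≅ Z,  H_1 ≅ Z^3.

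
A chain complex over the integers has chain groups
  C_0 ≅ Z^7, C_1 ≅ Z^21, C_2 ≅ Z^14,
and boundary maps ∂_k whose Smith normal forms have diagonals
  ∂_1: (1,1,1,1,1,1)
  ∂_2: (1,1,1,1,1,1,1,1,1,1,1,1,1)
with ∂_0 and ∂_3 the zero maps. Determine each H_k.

H_0 = Z,  H_1 = Z^2,  H_2 = Z.

H_0: b_0 = 7 − 0 − 6 = 1; torsion from ∂_1 factors > 1: none. So H_0 = Z.
H_1: b_1 = 21 − 6 − 13 = 2; torsion from ∂_2 factors > 1: none. So H_1 = Z^2.
H_2: b_2 = 14 − 13 − 0 = 1; torsion from ∂_3 factors > 1: none. So H_2 = Z.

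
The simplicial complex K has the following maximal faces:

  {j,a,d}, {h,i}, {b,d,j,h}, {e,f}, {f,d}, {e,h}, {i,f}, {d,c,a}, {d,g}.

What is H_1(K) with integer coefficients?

K has 10 vertices, 16 edges, 6 triangles, 1 3-simplex.
rank ∂_1 = 9, rank ∂_2 = 5 ⇒ b_1 = 16 − 9 − 5 = 2; all invariant factors of ∂_2 are 1 so no torsion. So H_1 = Z^2.

H_1 ≅ Z^2.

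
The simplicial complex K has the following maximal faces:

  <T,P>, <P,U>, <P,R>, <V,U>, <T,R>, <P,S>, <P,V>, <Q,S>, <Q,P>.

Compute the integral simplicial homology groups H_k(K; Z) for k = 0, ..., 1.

K has 7 vertices, 9 edges.
rank ∂_0 = 0, rank ∂_1 = 6 ⇒ b_0 = 7 − 0 − 6 = 1; all invariant factors of ∂_1 are 1 so no torsion. So H_0 ≅ Z.
rank ∂_1 = 6, rank ∂_2 = 0 ⇒ b_1 = 9 − 6 − 0 = 3. So H_1 ≅ Z^3.

H_0 ≅ Z,  H_1 ≅ Z^3.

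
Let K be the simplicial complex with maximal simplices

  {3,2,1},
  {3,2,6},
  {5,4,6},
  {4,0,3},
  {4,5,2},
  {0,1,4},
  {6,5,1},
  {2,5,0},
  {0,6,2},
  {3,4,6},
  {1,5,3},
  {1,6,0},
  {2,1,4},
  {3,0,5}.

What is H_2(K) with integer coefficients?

H_2 ≅ Z.

Fix the vertex order 0 < 1 < 2 < 3 < 4 < 5 < 6 and write every simplex with vertices in increasing order. Then dim K = 2 and the simplices of K are:

  0-simplices (7): [0], [1], [2], [3], [4], [5], [6]
  1-simplices (21): [0,1], [0,2], [0,3], [0,4], [0,5], [0,6], [1,2], [1,3], [1,4], [1,5], [1,6], [2,3], [2,4], [2,5], [2,6], [3,4], [3,5], [3,6], [4,5], [4,6], [5,6]
  2-simplices (14): [0,1,4], [0,1,6], [0,2,5], [0,2,6], [0,3,4], [0,3,5], [1,2,3], [1,2,4], [1,3,5], [1,5,6], [2,3,6], [2,4,5], [3,4,6], [4,5,6]

Hence C_0 ≅ Z^7, C_1 ≅ Z^21, C_2 ≅ Z^14.

The boundary map ∂_1: C_1 → C_0 maps an edge to its endpoints' difference, ∂[p,q] = q − p. For instance
  ∂[0,6] = [6] − [0].
The resulting 7×21 matrix has rank 6, and its Smith normal form has invariant factors (1,1,1,1,1,1).

The boundary map ∂_2: C_2 → C_1 maps a triangle to the signed sum of its edges. For instance
  ∂[0,2,5] = [2,5] − [0,5] + [0,2],
  ∂[0,2,6] = [2,6] − [0,6] + [0,2].
As a 21×14 matrix over Z this has rank 13, with invariant factors (1,1,1,1,1,1,1,1,1,1,1,1,1).

From H_k ≅ ker(∂_k) / im(∂_{k+1}) we obtain:

  H_2: rank ker ∂_2 − rank ∂_3 = (14 − 13) − 0 = 1, and there is no ∂_3, so H_2 = Z.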